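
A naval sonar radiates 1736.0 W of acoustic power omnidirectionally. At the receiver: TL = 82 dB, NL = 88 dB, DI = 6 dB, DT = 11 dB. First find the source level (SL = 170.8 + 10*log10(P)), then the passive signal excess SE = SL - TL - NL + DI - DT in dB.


Step 1: SL = 170.8 + 10*log10(1736.0) = 203.2 dB
Step 2: SE = SL - TL - NL + DI - DT = 203.2 - 82 - 88 + 6 - 11 = 28.2

28.2 dB


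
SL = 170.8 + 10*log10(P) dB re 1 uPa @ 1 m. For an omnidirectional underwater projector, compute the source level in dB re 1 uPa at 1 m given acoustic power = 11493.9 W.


211.4 dB


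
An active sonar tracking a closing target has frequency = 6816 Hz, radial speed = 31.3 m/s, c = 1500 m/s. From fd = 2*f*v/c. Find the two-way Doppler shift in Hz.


284.45 Hz


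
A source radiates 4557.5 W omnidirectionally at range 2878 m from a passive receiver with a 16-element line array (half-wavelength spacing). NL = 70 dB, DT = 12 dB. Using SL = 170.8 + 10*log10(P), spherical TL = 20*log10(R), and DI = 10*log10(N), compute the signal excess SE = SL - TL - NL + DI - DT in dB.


Step 1: SL = 170.8 + 10*log10(4557.5) = 207.39 dB
Step 2: TL = 20*log10(2878) = 69.18 dB
Step 3: DI = 10*log10(16) = 12.04 dB
Step 4: SE = SL - TL - NL + DI - DT = 207.39 - 69.18 - 70 + 12.04 - 12 = 68.25

68.25 dB


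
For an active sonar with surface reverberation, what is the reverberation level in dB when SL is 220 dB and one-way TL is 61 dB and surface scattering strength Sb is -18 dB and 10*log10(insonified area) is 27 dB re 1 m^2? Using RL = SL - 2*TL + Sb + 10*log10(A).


107 dB


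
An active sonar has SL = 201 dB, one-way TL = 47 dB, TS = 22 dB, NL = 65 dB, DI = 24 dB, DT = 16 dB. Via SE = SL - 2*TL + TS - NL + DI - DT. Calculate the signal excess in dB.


SE = SL - 2*TL + TS - NL + DI - DT = 201 - 2*47 + (22) - 65 + 24 - 16 = 72

72 dB


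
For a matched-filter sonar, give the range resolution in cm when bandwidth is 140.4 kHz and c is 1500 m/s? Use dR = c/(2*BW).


dR = c/(2*BW) = 1500 / (2 * 140.4e3) = 0.0053 m = 0.53 cm

0.53 cm


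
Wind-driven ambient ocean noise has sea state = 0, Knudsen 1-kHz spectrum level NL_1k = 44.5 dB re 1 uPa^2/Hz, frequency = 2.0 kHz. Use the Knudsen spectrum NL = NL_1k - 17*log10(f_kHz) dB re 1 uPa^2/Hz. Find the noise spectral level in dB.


NL = NL_1k - 17*log10(f_kHz) = 44.5 - 17*log10(2.0) = 44.5 - (5.12) = 39.38

39.38 dB


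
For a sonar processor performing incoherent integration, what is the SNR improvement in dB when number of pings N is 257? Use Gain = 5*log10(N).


Gain = 5*log10(257) = 12.05

12.05 dB


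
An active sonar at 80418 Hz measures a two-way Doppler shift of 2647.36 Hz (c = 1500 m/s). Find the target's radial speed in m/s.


From fd = 2*f*v/c, v = c*fd/(2*f) = 1500 * 2647.36 / (2*80418) = 24.69

24.69 m/s


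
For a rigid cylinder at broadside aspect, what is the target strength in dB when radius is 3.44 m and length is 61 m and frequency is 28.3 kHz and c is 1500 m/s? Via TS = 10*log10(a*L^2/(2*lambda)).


lambda = 1500/28300 = 0.053 m
TS = 10*log10(3.44*61^2/(2*0.053)) = 50.82

50.82 dB


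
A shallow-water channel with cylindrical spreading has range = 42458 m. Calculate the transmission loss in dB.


TL = 10*log10(42458) = 46.28

46.28 dB


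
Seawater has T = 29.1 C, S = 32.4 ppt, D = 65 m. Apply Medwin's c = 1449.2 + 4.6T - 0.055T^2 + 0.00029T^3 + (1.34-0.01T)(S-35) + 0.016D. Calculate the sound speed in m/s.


c = 1449.2 + 4.6*29.1 - 0.055*29.1^2 + 0.00029*29.1^3 + (1.34 - 0.01*29.1)*(32.4 - 35) + 0.016*65 = 1541.94

1541.94 m/s


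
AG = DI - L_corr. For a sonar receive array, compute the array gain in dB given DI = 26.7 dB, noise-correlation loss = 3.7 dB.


23.0 dB


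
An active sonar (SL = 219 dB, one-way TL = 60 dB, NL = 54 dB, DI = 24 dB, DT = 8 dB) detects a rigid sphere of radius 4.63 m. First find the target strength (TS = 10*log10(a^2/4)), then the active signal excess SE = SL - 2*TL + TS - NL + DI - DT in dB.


Step 1: TS = 10*log10(4.63^2/4) = 7.29 dB
Step 2: SE = SL - 2*TL + TS - NL + DI - DT = 219 - 2*60 + (7.29) - 54 + 24 - 8 = 68.29

68.29 dB


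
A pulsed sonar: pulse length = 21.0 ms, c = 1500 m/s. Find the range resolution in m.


dR = c*tau/2 = 1500 * 21.0e-3 / 2 = 15.75

15.75 m


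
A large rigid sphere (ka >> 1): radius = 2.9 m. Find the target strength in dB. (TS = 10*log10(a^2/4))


3.23 dB


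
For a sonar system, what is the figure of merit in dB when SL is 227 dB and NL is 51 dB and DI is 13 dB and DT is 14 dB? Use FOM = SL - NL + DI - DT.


175 dB


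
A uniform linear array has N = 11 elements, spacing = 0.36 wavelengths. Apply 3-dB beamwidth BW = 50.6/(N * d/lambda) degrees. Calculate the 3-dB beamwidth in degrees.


BW = 50.6 / (11 * 0.36) = 50.6 / 3.96 = 12.78

12.78 deg


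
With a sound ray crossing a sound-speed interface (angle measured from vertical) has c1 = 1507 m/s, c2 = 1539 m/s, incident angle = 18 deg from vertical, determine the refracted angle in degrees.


18.4 deg


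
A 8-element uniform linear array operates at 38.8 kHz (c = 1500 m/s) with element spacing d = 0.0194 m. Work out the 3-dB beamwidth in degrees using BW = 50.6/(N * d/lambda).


Step 1: lambda = 1500/38800 = 0.03866 m
Step 2: d/lambda = 0.0194/0.03866 = 0.5018
Step 3: BW = 50.6/(N * d/lambda) = 50.6/(8 * 0.5018) = 12.6

12.6 deg


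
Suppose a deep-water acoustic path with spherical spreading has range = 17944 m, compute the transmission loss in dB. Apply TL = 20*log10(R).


TL = 20*log10(17944) = 85.08

85.08 dB


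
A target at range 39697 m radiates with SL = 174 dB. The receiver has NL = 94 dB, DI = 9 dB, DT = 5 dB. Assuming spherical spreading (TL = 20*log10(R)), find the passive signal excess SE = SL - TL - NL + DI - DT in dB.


-7.98 dB


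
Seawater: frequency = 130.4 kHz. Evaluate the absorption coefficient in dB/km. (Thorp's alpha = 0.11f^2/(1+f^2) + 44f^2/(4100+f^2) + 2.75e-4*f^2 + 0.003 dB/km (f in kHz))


f^2 = 17004.16
alpha = 0.11*17004.16/(1+17004.16) + 44*17004.16/(4100+17004.16) + 2.75e-4*17004.16 + 0.003 = 40.241

40.241 dB/km


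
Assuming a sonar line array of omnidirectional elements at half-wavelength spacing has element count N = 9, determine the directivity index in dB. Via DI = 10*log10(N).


DI = 10*log10(9) = 9.54

9.54 dB


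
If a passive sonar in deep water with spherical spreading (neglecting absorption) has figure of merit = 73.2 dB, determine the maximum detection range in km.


At max range FOM = TL, so 20*log10(R) = 73.2
R = 10^(73.2/20) = 4570.88 m = 4.57 km

4.57 km


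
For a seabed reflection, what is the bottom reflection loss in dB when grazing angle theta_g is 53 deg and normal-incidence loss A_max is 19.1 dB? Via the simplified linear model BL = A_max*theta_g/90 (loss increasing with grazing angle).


BL = A_max * theta_g / 90 = 19.1 * 53 / 90 = 11.25

11.25 dB


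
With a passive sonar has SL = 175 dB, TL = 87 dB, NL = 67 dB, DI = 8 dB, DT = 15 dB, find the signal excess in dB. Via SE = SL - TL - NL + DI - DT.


14 dB


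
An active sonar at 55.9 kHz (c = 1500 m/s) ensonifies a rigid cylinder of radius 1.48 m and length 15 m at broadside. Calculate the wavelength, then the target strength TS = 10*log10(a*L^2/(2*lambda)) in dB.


Step 1: lambda = c/f = 1500/55900 = 0.02683 m
Step 2: TS = 10*log10(a*L^2/(2*lambda)) = 10*log10(1.48*15^2/(2*0.02683)) = 37.93

37.93 dB


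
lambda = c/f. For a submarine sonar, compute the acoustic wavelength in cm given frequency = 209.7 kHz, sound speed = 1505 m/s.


lambda = c/f = 1505 / 209700 = 0.0072 m = 0.72 cm

0.72 cm


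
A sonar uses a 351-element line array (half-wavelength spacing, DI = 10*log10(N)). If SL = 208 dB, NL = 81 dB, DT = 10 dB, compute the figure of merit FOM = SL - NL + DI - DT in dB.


Step 1: DI = 10*log10(351) = 25.45 dB
Step 2: FOM = SL - NL + DI - DT = 208 - 81 + 25.45 - 10 = 142.45

142.45 dB


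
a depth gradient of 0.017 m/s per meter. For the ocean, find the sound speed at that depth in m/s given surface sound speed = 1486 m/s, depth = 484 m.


c = 1486 + 0.017 * 484 = 1494.228

1494.228 m/s


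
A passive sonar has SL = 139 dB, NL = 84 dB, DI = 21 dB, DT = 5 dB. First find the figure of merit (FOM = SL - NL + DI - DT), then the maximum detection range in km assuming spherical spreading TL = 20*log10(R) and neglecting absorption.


Step 1: FOM = SL - NL + DI - DT = 139 - 84 + 21 - 5 = 71 dB
Step 2: at max range FOM = TL = 20*log10(R), so R = 10^(71/20) = 3548.13 m = 3.55 km

3.55 km


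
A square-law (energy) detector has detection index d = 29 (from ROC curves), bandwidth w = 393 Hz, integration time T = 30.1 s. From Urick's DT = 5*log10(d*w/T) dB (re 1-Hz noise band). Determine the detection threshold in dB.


12.89 dB


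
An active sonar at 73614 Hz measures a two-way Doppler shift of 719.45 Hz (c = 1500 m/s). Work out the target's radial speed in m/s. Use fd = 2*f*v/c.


From fd = 2*f*v/c, v = c*fd/(2*f) = 1500 * 719.45 / (2*73614) = 7.33

7.33 m/s


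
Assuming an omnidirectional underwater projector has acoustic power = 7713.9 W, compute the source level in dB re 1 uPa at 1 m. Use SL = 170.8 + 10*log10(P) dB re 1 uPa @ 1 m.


SL = 170.8 + 10*log10(7713.9) = 170.8 + 38.87 = 209.67

209.67 dB


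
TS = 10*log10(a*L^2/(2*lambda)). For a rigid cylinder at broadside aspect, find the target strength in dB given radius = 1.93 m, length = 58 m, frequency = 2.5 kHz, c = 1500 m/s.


37.33 dB


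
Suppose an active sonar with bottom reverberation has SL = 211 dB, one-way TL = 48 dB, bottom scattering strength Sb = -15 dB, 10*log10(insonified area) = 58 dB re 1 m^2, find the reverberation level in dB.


158 dB


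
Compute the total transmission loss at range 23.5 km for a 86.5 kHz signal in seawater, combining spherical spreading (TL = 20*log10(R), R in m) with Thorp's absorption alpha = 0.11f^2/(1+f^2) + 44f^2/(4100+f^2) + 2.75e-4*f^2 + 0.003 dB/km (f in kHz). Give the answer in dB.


Step 1 (Thorp): alpha = 0.11*7482.25/(1+7482.25) + 44*7482.25/(4100+7482.25) + 2.75e-4*7482.25 + 0.003 = 30.595 dB/km
Step 2: TL_spread = 20*log10(23500) = 87.42 dB
Step 3: TL_abs = alpha*R = 30.595 * 23.5 = 718.98 dB
Step 4: TL_total = 87.42 + 718.98 = 806.4

806.4 dB


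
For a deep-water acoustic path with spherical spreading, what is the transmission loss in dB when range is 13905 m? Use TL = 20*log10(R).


82.86 dB


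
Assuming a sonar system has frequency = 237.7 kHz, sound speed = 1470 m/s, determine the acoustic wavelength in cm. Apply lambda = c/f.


0.62 cm


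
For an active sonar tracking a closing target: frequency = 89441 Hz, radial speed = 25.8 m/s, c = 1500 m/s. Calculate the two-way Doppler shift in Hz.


fd = 2*f*v/c = 2 * 89441 * 25.8 / 1500 = 3076.77

3076.77 Hz


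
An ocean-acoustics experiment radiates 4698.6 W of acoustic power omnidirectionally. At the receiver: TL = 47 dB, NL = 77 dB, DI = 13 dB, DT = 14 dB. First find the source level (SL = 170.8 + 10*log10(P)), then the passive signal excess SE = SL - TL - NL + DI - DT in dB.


Step 1: SL = 170.8 + 10*log10(4698.6) = 207.52 dB
Step 2: SE = SL - TL - NL + DI - DT = 207.52 - 47 - 77 + 13 - 14 = 82.52

82.52 dB


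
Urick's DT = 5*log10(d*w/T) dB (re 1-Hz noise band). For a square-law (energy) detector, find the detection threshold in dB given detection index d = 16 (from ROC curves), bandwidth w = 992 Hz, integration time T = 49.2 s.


DT = 5*log10(d*w/T) = 5*log10(16 * 992 / 49.2) = 5*log10(322.6) = 12.54

12.54 dB


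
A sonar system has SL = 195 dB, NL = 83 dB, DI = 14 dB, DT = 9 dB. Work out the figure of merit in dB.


FOM = SL - NL + DI - DT = 195 - 83 + 14 - 9 = 117

117 dB


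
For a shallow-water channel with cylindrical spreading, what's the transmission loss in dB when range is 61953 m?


47.92 dB


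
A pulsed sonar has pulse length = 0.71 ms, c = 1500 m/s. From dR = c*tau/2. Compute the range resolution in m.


0.5325 m


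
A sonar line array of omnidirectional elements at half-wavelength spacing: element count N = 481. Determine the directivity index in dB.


DI = 10*log10(481) = 26.82

26.82 dB


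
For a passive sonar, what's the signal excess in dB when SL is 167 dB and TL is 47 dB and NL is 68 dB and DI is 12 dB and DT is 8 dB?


56 dB


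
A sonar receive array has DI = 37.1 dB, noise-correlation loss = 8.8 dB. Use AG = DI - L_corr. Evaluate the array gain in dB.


AG = DI - L_corr = 37.1 - 8.8 = 28.3

28.3 dB


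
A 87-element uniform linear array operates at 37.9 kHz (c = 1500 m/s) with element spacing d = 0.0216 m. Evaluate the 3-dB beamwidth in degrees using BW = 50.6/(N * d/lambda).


Step 1: lambda = 1500/37900 = 0.03958 m
Step 2: d/lambda = 0.0216/0.03958 = 0.5457
Step 3: BW = 50.6/(N * d/lambda) = 50.6/(87 * 0.5457) = 1.07

1.07 deg


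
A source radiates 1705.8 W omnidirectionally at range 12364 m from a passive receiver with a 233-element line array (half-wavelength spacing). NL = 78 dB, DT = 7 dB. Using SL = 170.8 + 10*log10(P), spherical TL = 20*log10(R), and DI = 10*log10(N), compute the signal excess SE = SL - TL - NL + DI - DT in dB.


Step 1: SL = 170.8 + 10*log10(1705.8) = 203.12 dB
Step 2: TL = 20*log10(12364) = 81.84 dB
Step 3: DI = 10*log10(233) = 23.67 dB
Step 4: SE = SL - TL - NL + DI - DT = 203.12 - 81.84 - 78 + 23.67 - 7 = 59.95

59.95 dB


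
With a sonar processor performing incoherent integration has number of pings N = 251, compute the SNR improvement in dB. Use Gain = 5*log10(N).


Gain = 5*log10(251) = 12.0

12.0 dB


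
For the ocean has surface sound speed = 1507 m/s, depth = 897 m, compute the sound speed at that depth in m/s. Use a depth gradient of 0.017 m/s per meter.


1522.249 m/s


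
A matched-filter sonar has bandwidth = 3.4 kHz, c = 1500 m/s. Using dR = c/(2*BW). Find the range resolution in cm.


22.06 cm


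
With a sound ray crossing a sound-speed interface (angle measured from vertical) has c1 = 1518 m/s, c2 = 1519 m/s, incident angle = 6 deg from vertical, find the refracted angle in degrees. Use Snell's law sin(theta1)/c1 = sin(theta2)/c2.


sin(theta2) = (c2/c1)*sin(theta1) = (1519/1518)*sin(6 deg) = 0.1046
theta2 = arcsin(0.1046) = 6.0

6.0 deg


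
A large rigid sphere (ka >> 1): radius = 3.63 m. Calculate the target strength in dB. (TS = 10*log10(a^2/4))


5.18 dB


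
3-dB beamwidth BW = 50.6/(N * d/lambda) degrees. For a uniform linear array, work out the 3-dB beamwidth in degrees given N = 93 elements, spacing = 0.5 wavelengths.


BW = 50.6 / (93 * 0.5) = 50.6 / 46.5 = 1.09

1.09 deg


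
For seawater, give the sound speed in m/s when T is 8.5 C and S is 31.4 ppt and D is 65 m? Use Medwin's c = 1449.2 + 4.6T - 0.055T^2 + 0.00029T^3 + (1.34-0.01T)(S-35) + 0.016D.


c = 1449.2 + 4.6*8.5 - 0.055*8.5^2 + 0.00029*8.5^3 + (1.34 - 0.01*8.5)*(31.4 - 35) + 0.016*65 = 1481.03

1481.03 m/s


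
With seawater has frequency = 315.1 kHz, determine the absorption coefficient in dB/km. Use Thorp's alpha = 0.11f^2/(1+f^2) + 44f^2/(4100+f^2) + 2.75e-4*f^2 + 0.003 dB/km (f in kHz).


f^2 = 99288.01
alpha = 0.11*99288.01/(1+99288.01) + 44*99288.01/(4100+99288.01) + 2.75e-4*99288.01 + 0.003 = 69.672

69.672 dB/km


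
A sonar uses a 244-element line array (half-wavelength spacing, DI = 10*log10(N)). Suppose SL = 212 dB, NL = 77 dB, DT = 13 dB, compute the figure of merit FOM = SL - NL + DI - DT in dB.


Step 1: DI = 10*log10(244) = 23.87 dB
Step 2: FOM = SL - NL + DI - DT = 212 - 77 + 23.87 - 13 = 145.87

145.87 dB


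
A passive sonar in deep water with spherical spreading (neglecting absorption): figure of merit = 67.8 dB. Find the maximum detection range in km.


At max range FOM = TL, so 20*log10(R) = 67.8
R = 10^(67.8/20) = 2454.71 m = 2.45 km

2.45 km


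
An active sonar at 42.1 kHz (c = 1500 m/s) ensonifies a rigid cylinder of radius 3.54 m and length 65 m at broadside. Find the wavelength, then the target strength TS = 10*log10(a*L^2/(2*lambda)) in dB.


Step 1: lambda = c/f = 1500/42100 = 0.03563 m
Step 2: TS = 10*log10(a*L^2/(2*lambda)) = 10*log10(3.54*65^2/(2*0.03563)) = 53.22

53.22 dB


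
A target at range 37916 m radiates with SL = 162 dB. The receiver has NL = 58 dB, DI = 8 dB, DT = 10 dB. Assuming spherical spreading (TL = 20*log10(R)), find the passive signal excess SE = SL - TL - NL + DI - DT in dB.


10.42 dB


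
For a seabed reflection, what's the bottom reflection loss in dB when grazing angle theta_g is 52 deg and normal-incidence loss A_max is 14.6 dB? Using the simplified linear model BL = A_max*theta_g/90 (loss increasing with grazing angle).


BL = A_max * theta_g / 90 = 14.6 * 52 / 90 = 8.44

8.44 dB


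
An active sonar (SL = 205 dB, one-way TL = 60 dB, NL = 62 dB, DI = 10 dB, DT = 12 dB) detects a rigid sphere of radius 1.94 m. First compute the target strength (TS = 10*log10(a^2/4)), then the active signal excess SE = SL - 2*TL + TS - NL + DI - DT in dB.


Step 1: TS = 10*log10(1.94^2/4) = -0.26 dB
Step 2: SE = SL - 2*TL + TS - NL + DI - DT = 205 - 2*60 + (-0.26) - 62 + 10 - 12 = 20.74

20.74 dB


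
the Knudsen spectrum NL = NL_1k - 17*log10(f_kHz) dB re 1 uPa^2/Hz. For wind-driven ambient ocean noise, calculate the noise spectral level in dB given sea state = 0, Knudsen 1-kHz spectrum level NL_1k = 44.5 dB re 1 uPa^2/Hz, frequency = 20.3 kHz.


NL = NL_1k - 17*log10(f_kHz) = 44.5 - 17*log10(20.3) = 44.5 - (22.23) = 22.27

22.27 dB


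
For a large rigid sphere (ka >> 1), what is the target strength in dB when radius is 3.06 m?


3.69 dB


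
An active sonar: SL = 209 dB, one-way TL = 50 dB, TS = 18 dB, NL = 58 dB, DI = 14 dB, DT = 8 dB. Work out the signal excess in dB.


SE = SL - 2*TL + TS - NL + DI - DT = 209 - 2*50 + (18) - 58 + 14 - 8 = 75

75 dB


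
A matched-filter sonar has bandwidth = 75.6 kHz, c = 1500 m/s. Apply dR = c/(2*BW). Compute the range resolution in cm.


dR = c/(2*BW) = 1500 / (2 * 75.6e3) = 0.0099 m = 0.99 cm

0.99 cm


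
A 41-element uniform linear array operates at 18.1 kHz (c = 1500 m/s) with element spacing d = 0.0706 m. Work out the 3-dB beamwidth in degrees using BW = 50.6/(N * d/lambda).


1.45 deg


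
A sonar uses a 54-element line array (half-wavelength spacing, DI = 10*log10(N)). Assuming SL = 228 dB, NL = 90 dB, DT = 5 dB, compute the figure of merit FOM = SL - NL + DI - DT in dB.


Step 1: DI = 10*log10(54) = 17.32 dB
Step 2: FOM = SL - NL + DI - DT = 228 - 90 + 17.32 - 5 = 150.32

150.32 dB


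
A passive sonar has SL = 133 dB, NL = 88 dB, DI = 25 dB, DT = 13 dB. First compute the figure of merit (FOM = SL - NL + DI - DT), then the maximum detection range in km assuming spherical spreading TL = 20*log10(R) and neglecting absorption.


Step 1: FOM = SL - NL + DI - DT = 133 - 88 + 25 - 13 = 57 dB
Step 2: at max range FOM = TL = 20*log10(R), so R = 10^(57/20) = 707.95 m = 0.71 km

0.71 km


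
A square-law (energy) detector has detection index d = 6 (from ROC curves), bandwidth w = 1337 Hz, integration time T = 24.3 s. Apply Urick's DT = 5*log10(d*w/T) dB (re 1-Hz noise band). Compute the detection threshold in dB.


12.59 dB


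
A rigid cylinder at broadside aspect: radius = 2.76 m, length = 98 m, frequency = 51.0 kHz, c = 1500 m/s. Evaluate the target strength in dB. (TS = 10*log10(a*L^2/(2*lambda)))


lambda = 1500/51000 = 0.02941 m
TS = 10*log10(2.76*98^2/(2*0.02941)) = 56.54

56.54 dB


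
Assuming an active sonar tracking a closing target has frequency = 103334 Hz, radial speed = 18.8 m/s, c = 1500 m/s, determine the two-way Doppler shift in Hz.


2590.24 Hz


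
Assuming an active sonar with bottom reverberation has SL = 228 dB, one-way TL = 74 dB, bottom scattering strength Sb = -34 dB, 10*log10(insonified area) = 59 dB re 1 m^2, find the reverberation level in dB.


RL = SL - 2*TL + Sb + 10*log10(A) = 228 - 2*74 + (-34) + 59 = 105

105 dB


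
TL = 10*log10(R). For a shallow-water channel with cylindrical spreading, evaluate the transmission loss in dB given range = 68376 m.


48.35 dB


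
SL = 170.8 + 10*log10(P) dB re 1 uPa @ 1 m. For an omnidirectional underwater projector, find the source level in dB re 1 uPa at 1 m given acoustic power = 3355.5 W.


206.06 dB


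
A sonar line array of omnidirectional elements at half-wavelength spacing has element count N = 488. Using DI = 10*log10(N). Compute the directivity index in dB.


DI = 10*log10(488) = 26.88

26.88 dB


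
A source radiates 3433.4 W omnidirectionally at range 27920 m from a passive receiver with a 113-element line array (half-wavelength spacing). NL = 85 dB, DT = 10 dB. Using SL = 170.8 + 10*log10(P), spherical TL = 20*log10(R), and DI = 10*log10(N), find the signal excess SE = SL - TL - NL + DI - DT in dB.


Step 1: SL = 170.8 + 10*log10(3433.4) = 206.16 dB
Step 2: TL = 20*log10(27920) = 88.92 dB
Step 3: DI = 10*log10(113) = 20.53 dB
Step 4: SE = SL - TL - NL + DI - DT = 206.16 - 88.92 - 85 + 20.53 - 10 = 42.77

42.77 dB


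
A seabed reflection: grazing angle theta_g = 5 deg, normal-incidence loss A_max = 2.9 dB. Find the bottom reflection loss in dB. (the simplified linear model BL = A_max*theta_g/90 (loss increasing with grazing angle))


0.16 dB


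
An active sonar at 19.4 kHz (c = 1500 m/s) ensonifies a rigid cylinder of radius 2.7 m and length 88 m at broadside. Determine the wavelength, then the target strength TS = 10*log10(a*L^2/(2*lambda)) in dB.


Step 1: lambda = c/f = 1500/19400 = 0.07732 m
Step 2: TS = 10*log10(a*L^2/(2*lambda)) = 10*log10(2.7*88^2/(2*0.07732)) = 51.31

51.31 dB


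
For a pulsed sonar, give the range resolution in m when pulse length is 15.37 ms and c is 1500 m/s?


dR = c*tau/2 = 1500 * 15.37e-3 / 2 = 11.5275

11.5275 m


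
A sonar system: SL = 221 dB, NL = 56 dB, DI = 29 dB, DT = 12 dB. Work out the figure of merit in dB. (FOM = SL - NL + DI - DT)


FOM = SL - NL + DI - DT = 221 - 56 + 29 - 12 = 182

182 dB


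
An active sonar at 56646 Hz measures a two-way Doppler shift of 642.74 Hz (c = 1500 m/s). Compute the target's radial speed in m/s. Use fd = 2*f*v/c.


8.51 m/s


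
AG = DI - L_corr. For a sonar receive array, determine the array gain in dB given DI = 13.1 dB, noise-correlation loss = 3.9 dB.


AG = DI - L_corr = 13.1 - 3.9 = 9.2

9.2 dB


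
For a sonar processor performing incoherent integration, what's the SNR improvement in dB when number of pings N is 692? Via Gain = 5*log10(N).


Gain = 5*log10(692) = 14.2

14.2 dB


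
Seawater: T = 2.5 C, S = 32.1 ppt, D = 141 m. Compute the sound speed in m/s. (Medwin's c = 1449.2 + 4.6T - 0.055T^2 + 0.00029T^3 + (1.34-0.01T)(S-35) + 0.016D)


1458.8 m/s


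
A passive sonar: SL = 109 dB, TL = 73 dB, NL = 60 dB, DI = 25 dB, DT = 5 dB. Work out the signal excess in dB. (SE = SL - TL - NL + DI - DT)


SE = SL - TL - NL + DI - DT = 109 - 73 - 60 + 25 - 5 = -4

-4 dB


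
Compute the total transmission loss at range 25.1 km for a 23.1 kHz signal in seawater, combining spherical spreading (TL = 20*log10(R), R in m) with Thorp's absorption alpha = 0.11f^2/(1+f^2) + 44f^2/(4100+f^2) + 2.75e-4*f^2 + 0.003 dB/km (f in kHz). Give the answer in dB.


221.69 dB


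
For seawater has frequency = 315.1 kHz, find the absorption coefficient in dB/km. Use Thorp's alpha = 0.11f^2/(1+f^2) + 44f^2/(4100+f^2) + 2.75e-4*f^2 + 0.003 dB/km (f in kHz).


f^2 = 99288.01
alpha = 0.11*99288.01/(1+99288.01) + 44*99288.01/(4100+99288.01) + 2.75e-4*99288.01 + 0.003 = 69.672

69.672 dB/km


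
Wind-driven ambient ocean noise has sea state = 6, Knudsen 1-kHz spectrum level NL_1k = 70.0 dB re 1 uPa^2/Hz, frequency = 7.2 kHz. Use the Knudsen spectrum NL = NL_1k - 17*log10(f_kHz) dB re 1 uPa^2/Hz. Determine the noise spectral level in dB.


NL = NL_1k - 17*log10(f_kHz) = 70.0 - 17*log10(7.2) = 70.0 - (14.57) = 55.43

55.43 dB


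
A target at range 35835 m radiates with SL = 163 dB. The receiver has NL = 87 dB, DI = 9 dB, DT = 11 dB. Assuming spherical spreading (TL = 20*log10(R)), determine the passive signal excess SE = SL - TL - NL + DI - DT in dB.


-17.09 dB


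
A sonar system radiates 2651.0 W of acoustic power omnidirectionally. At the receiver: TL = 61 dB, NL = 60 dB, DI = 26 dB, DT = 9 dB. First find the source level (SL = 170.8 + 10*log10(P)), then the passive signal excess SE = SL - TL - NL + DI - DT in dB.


Step 1: SL = 170.8 + 10*log10(2651.0) = 205.03 dB
Step 2: SE = SL - TL - NL + DI - DT = 205.03 - 61 - 60 + 26 - 9 = 101.03

101.03 dB


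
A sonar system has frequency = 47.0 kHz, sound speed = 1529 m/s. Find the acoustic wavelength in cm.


3.25 cm


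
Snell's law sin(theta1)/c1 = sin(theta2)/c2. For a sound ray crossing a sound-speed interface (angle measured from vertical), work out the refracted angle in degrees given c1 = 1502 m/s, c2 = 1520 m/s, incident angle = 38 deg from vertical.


sin(theta2) = (c2/c1)*sin(theta1) = (1520/1502)*sin(38 deg) = 0.62304
theta2 = arcsin(0.62304) = 38.54

38.54 deg


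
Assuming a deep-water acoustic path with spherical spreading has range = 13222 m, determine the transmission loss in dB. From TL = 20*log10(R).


TL = 20*log10(13222) = 82.43

82.43 dB


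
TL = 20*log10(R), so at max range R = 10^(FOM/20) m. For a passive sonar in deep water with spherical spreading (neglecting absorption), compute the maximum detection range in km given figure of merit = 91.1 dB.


At max range FOM = TL, so 20*log10(R) = 91.1
R = 10^(91.1/20) = 35892.19 m = 35.89 km

35.89 km


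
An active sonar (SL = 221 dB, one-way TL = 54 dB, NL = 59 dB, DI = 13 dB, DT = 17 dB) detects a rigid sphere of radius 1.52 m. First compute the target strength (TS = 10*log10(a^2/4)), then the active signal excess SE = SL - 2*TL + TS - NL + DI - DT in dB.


Step 1: TS = 10*log10(1.52^2/4) = -2.38 dB
Step 2: SE = SL - 2*TL + TS - NL + DI - DT = 221 - 2*54 + (-2.38) - 59 + 13 - 17 = 47.62

47.62 dB


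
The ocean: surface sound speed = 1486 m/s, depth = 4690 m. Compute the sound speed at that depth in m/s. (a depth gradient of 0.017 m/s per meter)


1565.73 m/s


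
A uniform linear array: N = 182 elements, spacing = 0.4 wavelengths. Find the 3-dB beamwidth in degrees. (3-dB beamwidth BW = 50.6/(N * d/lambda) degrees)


0.7 deg


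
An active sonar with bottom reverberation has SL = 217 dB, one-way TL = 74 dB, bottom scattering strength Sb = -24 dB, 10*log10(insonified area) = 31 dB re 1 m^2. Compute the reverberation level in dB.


76 dB


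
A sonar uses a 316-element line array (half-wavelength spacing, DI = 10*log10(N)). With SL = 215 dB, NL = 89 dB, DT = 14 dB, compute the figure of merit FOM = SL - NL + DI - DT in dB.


Step 1: DI = 10*log10(316) = 25.0 dB
Step 2: FOM = SL - NL + DI - DT = 215 - 89 + 25.0 - 14 = 137.0

137.0 dB


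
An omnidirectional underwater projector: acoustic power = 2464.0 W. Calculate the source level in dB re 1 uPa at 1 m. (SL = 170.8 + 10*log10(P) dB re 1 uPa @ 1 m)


204.72 dB


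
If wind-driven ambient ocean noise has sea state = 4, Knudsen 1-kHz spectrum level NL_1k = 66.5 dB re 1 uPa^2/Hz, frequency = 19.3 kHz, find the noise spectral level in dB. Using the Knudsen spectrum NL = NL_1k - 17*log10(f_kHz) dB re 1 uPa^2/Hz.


NL = NL_1k - 17*log10(f_kHz) = 66.5 - 17*log10(19.3) = 66.5 - (21.85) = 44.65

44.65 dB


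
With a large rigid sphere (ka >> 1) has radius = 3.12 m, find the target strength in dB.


3.86 dB


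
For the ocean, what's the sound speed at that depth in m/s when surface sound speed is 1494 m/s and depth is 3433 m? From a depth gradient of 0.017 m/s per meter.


c = 1494 + 0.017 * 3433 = 1552.361

1552.361 m/s


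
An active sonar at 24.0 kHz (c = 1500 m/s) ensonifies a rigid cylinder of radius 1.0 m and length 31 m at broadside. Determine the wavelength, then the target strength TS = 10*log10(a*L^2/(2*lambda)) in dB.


Step 1: lambda = c/f = 1500/24000 = 0.0625 m
Step 2: TS = 10*log10(a*L^2/(2*lambda)) = 10*log10(1.0*31^2/(2*0.0625)) = 38.86

38.86 dB


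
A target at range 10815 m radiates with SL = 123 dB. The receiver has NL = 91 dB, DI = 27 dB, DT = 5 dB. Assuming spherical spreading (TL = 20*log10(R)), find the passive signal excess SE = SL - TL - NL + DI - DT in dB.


Step 1: TL = 20*log10(10815) = 80.68 dB
Step 2: SE = 123 - 80.68 - 91 + 27 - 5 = -26.68

-26.68 dB


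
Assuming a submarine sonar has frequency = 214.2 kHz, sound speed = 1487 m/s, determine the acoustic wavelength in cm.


lambda = c/f = 1487 / 214200 = 0.0069 m = 0.69 cm

0.69 cm


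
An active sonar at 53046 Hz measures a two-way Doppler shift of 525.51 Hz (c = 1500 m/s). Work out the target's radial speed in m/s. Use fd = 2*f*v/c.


From fd = 2*f*v/c, v = c*fd/(2*f) = 1500 * 525.51 / (2*53046) = 7.43

7.43 m/s


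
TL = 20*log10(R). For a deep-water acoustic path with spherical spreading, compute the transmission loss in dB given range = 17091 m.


TL = 20*log10(17091) = 84.66

84.66 dB


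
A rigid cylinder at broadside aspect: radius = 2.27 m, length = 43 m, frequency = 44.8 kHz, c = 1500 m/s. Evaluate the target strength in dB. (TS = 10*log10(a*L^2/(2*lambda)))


47.97 dB


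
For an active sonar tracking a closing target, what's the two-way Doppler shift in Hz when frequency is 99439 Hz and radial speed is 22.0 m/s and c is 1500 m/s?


2916.88 Hz


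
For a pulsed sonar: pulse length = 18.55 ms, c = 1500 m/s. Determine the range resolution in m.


dR = c*tau/2 = 1500 * 18.55e-3 / 2 = 13.9125

13.9125 m


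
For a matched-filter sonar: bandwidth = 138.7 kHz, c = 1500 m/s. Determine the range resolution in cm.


0.54 cm


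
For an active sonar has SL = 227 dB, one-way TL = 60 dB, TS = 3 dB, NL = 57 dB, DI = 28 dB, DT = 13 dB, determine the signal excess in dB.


SE = SL - 2*TL + TS - NL + DI - DT = 227 - 2*60 + (3) - 57 + 28 - 13 = 68

68 dB


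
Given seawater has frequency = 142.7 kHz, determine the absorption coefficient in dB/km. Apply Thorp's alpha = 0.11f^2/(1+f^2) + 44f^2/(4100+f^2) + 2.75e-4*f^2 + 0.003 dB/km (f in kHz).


f^2 = 20363.29
alpha = 0.11*20363.29/(1+20363.29) + 44*20363.29/(4100+20363.29) + 2.75e-4*20363.29 + 0.003 = 42.339

42.339 dB/km


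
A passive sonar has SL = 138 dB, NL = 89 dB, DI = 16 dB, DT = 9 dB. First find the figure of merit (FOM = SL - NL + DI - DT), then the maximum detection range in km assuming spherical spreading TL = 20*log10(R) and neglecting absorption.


Step 1: FOM = SL - NL + DI - DT = 138 - 89 + 16 - 9 = 56 dB
Step 2: at max range FOM = TL = 20*log10(R), so R = 10^(56/20) = 630.96 m = 0.63 km

0.63 km


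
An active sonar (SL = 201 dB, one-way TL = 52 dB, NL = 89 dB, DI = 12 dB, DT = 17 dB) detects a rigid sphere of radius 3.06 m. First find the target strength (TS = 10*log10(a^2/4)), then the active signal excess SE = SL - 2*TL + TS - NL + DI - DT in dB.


Step 1: TS = 10*log10(3.06^2/4) = 3.69 dB
Step 2: SE = SL - 2*TL + TS - NL + DI - DT = 201 - 2*52 + (3.69) - 89 + 12 - 17 = 6.69

6.69 dB


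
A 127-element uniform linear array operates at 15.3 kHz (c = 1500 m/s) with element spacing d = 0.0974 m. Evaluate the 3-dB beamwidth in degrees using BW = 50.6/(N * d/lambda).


Step 1: lambda = 1500/15300 = 0.09804 m
Step 2: d/lambda = 0.0974/0.09804 = 0.9935
Step 3: BW = 50.6/(N * d/lambda) = 50.6/(127 * 0.9935) = 0.4

0.4 deg


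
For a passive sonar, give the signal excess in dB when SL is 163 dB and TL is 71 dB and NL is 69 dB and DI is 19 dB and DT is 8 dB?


34 dB


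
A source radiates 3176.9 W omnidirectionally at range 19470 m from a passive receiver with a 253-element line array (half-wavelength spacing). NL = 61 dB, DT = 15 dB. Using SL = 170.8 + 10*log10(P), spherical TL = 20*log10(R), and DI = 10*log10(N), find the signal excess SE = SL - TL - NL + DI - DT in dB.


Step 1: SL = 170.8 + 10*log10(3176.9) = 205.82 dB
Step 2: TL = 20*log10(19470) = 85.79 dB
Step 3: DI = 10*log10(253) = 24.03 dB
Step 4: SE = SL - TL - NL + DI - DT = 205.82 - 85.79 - 61 + 24.03 - 15 = 68.06

68.06 dB


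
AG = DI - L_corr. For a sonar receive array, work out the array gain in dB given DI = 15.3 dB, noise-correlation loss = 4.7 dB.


AG = DI - L_corr = 15.3 - 4.7 = 10.6

10.6 dB


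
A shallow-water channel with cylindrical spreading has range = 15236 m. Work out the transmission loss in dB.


TL = 10*log10(15236) = 41.83

41.83 dB


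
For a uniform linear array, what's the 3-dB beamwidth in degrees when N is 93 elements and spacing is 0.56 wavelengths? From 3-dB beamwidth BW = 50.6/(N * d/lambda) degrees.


0.97 deg


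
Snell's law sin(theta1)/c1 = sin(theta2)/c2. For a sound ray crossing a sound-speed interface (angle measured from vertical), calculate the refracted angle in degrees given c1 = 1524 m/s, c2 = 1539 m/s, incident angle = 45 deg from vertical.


sin(theta2) = (c2/c1)*sin(theta1) = (1539/1524)*sin(45 deg) = 0.71407
theta2 = arcsin(0.71407) = 45.57

45.57 deg


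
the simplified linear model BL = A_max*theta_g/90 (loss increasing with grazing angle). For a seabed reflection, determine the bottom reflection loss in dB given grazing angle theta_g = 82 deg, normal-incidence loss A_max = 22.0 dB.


BL = A_max * theta_g / 90 = 22.0 * 82 / 90 = 20.04

20.04 dB


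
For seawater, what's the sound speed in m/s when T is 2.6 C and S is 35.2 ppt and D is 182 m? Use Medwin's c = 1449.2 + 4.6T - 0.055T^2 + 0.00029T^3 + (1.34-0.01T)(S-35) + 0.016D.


c = 1449.2 + 4.6*2.6 - 0.055*2.6^2 + 0.00029*2.6^3 + (1.34 - 0.01*2.6)*(35.2 - 35) + 0.016*182 = 1463.97

1463.97 m/s


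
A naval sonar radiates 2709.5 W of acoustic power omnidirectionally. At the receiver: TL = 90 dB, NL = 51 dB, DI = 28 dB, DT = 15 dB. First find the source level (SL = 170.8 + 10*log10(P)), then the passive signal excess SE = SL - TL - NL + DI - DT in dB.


Step 1: SL = 170.8 + 10*log10(2709.5) = 205.13 dB
Step 2: SE = SL - TL - NL + DI - DT = 205.13 - 90 - 51 + 28 - 15 = 77.13

77.13 dB


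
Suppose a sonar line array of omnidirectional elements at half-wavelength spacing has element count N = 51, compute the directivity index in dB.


17.08 dB


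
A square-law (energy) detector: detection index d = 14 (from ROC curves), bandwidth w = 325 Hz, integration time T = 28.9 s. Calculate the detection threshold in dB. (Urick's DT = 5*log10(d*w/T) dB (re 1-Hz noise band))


10.99 dB


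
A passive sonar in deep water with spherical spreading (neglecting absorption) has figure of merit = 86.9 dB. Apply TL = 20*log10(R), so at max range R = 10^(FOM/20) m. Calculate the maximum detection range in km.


22.13 km


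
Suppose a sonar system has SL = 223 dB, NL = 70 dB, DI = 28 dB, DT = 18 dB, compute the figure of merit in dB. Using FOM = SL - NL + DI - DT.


FOM = SL - NL + DI - DT = 223 - 70 + 28 - 18 = 163

163 dB


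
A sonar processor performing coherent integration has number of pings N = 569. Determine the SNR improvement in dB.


27.55 dB


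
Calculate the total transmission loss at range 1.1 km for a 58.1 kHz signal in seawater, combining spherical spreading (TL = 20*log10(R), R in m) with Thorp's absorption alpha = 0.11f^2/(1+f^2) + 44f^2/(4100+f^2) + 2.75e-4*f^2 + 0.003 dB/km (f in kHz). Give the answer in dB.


Step 1 (Thorp): alpha = 0.11*3375.61/(1+3375.61) + 44*3375.61/(4100+3375.61) + 2.75e-4*3375.61 + 0.003 = 20.9095 dB/km
Step 2: TL_spread = 20*log10(1100) = 60.83 dB
Step 3: TL_abs = alpha*R = 20.9095 * 1.1 = 23.0 dB
Step 4: TL_total = 60.83 + 23.0 = 83.83

83.83 dB


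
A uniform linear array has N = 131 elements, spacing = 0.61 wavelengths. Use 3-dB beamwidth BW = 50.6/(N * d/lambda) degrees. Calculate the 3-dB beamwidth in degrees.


BW = 50.6 / (131 * 0.61) = 50.6 / 79.91 = 0.63

0.63 deg


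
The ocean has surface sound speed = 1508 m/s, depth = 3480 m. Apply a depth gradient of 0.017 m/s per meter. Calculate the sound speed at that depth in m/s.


c = 1508 + 0.017 * 3480 = 1567.16

1567.16 m/s


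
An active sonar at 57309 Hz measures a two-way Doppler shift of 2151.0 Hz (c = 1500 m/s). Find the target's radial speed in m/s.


From fd = 2*f*v/c, v = c*fd/(2*f) = 1500 * 2151.0 / (2*57309) = 28.15

28.15 m/s


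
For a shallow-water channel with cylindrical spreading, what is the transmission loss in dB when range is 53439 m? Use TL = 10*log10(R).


47.28 dB


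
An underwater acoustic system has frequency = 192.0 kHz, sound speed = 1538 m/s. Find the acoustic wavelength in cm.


0.8 cm


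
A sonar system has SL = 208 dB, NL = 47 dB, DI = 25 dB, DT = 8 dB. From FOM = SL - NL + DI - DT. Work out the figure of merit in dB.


FOM = SL - NL + DI - DT = 208 - 47 + 25 - 8 = 178

178 dB


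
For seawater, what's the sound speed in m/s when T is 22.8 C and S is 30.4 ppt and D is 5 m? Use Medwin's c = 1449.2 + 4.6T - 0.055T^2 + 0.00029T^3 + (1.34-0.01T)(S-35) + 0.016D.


c = 1449.2 + 4.6*22.8 - 0.055*22.8^2 + 0.00029*22.8^3 + (1.34 - 0.01*22.8)*(30.4 - 35) + 0.016*5 = 1523.89

1523.89 m/s


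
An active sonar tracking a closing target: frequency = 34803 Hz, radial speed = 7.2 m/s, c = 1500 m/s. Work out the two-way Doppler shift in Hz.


fd = 2*f*v/c = 2 * 34803 * 7.2 / 1500 = 334.11

334.11 Hz


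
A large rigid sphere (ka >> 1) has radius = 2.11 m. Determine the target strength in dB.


TS = 10*log10(2.11^2 / 4) = 10*log10(1.113025) = 0.47

0.47 dB


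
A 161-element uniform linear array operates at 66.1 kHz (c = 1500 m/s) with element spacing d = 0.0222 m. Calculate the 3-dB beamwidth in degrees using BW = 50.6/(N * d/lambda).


Step 1: lambda = 1500/66100 = 0.02269 m
Step 2: d/lambda = 0.0222/0.02269 = 0.9784
Step 3: BW = 50.6/(N * d/lambda) = 50.6/(161 * 0.9784) = 0.32

0.32 deg


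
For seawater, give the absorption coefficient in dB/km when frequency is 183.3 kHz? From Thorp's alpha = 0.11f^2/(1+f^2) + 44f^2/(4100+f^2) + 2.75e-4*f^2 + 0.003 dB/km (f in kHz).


f^2 = 33598.89
alpha = 0.11*33598.89/(1+33598.89) + 44*33598.89/(4100+33598.89) + 2.75e-4*33598.89 + 0.003 = 48.567

48.567 dB/km


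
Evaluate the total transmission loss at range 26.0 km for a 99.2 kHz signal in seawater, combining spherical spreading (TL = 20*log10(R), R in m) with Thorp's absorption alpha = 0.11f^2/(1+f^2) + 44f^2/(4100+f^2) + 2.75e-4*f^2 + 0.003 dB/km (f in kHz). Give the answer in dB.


Step 1 (Thorp): alpha = 0.11*9840.64/(1+9840.64) + 44*9840.64/(4100+9840.64) + 2.75e-4*9840.64 + 0.003 = 33.8786 dB/km
Step 2: TL_spread = 20*log10(26000) = 88.3 dB
Step 3: TL_abs = alpha*R = 33.8786 * 26.0 = 880.84 dB
Step 4: TL_total = 88.3 + 880.84 = 969.14

969.14 dB


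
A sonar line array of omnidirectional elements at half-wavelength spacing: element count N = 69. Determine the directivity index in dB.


18.39 dB


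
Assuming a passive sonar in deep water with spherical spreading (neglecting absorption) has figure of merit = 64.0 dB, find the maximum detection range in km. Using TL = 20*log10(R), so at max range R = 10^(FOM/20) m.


At max range FOM = TL, so 20*log10(R) = 64.0
R = 10^(64.0/20) = 1584.89 m = 1.58 km

1.58 km


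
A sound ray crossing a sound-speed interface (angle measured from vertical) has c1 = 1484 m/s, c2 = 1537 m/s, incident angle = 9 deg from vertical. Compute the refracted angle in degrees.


sin(theta2) = (c2/c1)*sin(theta1) = (1537/1484)*sin(9 deg) = 0.16202
theta2 = arcsin(0.16202) = 9.32

9.32 deg


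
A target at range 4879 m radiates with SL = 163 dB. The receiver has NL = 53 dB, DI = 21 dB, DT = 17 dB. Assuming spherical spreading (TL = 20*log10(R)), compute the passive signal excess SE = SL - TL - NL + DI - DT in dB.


Step 1: TL = 20*log10(4879) = 73.77 dB
Step 2: SE = 163 - 73.77 - 53 + 21 - 17 = 40.23

40.23 dB
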